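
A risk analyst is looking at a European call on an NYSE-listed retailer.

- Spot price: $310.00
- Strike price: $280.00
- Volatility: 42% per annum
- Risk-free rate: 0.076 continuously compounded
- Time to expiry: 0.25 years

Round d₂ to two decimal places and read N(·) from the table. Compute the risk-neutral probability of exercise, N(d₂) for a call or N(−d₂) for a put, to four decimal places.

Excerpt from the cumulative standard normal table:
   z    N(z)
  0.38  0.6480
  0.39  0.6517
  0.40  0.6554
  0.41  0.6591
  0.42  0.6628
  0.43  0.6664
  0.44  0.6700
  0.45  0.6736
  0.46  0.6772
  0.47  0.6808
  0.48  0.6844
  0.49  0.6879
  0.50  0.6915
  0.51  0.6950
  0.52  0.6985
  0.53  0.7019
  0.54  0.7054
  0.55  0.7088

σ√T = 0.42·√0.25 = 0.2100
ln(S/K) + (r + σ²/2)T = ln(310/280) + (0.076 + 0.42²/2)·0.25 = 0.1018 + 0.0410 = 0.1428
d₁ = 0.1428 / 0.2100 = 0.6802 → 0.68
d₂ = d₁ − σ√T = 0.6802 − 0.2100 = 0.4702 → 0.47
Pr(exercise) under Q = N(d₂) = 0.6808

0.6808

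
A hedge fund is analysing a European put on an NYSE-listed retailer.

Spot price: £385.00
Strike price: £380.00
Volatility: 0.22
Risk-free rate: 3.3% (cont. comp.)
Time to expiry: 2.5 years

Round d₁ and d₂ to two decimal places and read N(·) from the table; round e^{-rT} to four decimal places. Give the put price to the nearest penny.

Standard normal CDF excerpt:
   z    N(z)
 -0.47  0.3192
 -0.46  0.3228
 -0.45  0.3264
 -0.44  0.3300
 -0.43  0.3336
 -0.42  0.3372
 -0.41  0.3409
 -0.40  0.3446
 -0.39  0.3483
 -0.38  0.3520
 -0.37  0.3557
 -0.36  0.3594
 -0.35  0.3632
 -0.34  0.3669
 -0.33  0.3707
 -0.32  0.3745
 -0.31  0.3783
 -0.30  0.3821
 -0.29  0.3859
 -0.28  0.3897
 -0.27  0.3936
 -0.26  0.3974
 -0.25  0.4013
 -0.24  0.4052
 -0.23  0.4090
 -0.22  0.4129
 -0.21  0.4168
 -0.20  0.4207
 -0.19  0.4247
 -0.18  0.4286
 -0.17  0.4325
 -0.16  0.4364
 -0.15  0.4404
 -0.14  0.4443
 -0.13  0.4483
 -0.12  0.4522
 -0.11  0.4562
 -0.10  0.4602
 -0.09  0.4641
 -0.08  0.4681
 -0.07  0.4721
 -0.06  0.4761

T = 2.5;  σ√T = 0.3479
d₁ = [ln(385/380) + (0.033 + 0.22²/2)·2.5] / 0.3479 = [0.0131 + 0.1430] / 0.3479 = 0.4487 → 0.45
d₂ = d₁ − σ√T = 0.4487 − 0.3479 = 0.1008 → 0.10
e^(−rT) = e^(−0.033·2.5) = 0.9208
N(−d₂) = N(-0.10) = 0.4602;  N(−d₁) = N(-0.45) = 0.3264
P = 380·0.9208·0.4602 − 385·0.3264 = 161.0258 − 125.6640 = 35.3618

£35.36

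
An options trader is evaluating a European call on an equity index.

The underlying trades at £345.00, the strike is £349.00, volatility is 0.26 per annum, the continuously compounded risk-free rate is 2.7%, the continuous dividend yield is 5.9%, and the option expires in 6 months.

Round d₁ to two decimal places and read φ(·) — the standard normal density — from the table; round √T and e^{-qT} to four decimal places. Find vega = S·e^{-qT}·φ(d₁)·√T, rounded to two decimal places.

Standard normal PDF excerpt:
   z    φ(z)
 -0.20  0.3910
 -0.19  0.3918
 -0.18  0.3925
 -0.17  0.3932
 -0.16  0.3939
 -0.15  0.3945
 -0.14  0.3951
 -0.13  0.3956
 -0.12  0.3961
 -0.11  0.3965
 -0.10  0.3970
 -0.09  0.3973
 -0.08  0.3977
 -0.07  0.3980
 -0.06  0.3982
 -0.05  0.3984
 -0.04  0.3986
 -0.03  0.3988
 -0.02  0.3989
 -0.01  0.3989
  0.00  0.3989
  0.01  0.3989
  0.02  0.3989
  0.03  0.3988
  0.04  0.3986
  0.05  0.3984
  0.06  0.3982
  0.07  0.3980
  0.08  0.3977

94.31

σ√T = 0.26·√0.5 = 0.1838
d₁ = [ln(345/349) + (0.027 − 0.059 + ½·0.26²)·0.5] / (σ√T) = (-0.0115 + 0.0009) / 0.1838 = -0.0578 ≈ -0.06
√T = √0.5 = 0.7071
φ(d₁) = φ(-0.06) = 0.3982
e^(−qT) = e^(−0.059·0.5) = 0.9709
vega = S·e^(−qT)·φ(d₁)·√T = 345·0.9709·0.3982·0.7071 = 94.3139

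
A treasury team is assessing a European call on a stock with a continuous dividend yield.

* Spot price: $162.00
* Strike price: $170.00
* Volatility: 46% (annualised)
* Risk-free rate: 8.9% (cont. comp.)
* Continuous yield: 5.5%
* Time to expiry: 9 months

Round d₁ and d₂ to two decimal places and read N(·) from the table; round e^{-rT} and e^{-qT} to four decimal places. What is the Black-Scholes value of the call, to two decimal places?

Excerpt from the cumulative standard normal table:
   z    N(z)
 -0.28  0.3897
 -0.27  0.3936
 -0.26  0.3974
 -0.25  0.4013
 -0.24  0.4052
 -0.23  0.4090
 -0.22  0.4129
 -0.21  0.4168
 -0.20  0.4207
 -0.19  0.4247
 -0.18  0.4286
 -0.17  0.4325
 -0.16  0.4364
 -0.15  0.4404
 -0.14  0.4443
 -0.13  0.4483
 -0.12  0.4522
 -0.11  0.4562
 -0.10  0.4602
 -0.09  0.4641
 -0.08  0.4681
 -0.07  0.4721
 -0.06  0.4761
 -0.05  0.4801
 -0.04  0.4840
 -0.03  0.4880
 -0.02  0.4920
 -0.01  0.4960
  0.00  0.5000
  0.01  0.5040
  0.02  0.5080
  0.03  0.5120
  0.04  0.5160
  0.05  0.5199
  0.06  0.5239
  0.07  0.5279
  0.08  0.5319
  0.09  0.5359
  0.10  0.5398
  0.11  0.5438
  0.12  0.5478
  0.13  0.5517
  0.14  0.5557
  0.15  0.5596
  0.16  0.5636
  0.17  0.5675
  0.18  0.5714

$23.19

T = 0.75;  σ√T = 0.3984
ln(S/K) + (r − q + σ²/2)T = ln(162/170) + (0.089 − 0.055 + 0.46²/2)·0.75 = -0.0482 + 0.1048 = 0.0566
d₁ = 0.0566 / 0.3984 = 0.1422 ≈ 0.14
d₂ = d₁ − σ√T = 0.1422 − 0.3984 = -0.2562 ≈ -0.26
e^(−qT) = e^(−0.055·0.75) = 0.9596;  e^(−rT) = e^(−0.089·0.75) = 0.9354
N(d₁) = N(0.14) = 0.5557;  N(d₂) = N(-0.26) = 0.3974
C = 162·0.9596·0.5557 − 170·0.9354·0.3974 = 86.3865 − 63.1938 = 23.1927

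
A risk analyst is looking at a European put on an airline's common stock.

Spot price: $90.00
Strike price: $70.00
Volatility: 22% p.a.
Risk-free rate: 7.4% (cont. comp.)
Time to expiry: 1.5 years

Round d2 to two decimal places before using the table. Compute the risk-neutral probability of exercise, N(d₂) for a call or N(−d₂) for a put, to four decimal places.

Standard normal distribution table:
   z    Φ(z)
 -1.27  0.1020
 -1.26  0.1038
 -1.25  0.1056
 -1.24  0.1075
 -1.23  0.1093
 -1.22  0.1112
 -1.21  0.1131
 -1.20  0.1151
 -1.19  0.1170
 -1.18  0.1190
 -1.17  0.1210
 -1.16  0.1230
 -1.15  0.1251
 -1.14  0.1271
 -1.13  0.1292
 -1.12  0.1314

0.1131

σ√T = 0.22·√1.5 = 0.2694
d₁ = [ln(90/70) + (0.074 + 0.22²/2)·1.5] / 0.2694 = [0.2513 + 0.1473] / 0.2694 = 1.4794 which rounds to 1.48
d₂ = d₁ − σ√T = 1.4794 − 0.2694 = 1.2100 which rounds to 1.21
Risk-neutral Pr[S_T < K] = N(−d₂) = N(-1.21) = 0.1131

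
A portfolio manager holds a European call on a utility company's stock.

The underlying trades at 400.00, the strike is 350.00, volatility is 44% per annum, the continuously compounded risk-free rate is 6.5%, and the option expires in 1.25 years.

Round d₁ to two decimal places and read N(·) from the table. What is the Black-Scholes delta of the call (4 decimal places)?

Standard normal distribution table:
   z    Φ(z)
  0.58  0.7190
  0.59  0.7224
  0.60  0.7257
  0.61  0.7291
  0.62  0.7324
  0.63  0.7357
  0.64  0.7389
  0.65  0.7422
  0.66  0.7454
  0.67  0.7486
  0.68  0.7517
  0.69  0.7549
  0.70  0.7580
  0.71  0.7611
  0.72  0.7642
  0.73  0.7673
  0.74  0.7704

σ√T = 0.44·√1.25 = 0.4919
d₁ = [ln(400/350) + (0.065 + 0.44²/2)·1.25] / 0.4919 = [0.1335 + 0.2022] / 0.4919 = 0.6826 ⇒ 0.68
N(d₁) = N(0.68) = 0.7517
Δ_call = N(d₁) = 0.7517

0.7517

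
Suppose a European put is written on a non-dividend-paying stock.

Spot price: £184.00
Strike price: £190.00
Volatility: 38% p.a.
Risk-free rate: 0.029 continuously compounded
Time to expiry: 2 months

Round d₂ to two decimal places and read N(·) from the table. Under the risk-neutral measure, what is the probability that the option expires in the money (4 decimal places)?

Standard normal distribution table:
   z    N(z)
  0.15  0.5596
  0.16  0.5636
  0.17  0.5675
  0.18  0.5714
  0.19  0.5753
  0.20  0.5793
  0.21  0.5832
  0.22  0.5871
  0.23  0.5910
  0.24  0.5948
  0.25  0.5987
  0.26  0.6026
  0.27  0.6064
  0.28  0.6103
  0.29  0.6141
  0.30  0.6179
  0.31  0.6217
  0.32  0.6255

0.5987

T = 0.1667;  σ√T = 0.1551
d₁ = [ln(184/190) + (0.029 + ½·0.38²)·0.1667] / (σ√T) = (-0.0321 + 0.0169) / 0.1551 = -0.0981 → -0.10
d₂ = -0.0981 − 0.1551 = -0.2533 → -0.25
Pr(exercise) under Q = N(−d₂) = N(0.25) = 0.5987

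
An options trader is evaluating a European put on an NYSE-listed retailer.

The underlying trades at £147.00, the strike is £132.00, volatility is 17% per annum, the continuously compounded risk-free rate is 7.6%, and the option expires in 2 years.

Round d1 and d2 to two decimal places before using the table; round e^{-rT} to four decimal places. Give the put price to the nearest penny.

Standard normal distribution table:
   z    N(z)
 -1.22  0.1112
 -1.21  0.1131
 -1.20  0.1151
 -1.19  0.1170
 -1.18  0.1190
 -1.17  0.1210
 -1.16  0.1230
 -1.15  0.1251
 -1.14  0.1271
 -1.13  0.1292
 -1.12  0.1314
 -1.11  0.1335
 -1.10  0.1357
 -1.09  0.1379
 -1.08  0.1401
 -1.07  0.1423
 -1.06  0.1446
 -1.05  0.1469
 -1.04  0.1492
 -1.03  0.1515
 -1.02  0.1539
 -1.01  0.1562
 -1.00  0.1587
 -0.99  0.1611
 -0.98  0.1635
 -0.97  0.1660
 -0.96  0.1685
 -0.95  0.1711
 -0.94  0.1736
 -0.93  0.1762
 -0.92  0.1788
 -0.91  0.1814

£2.19

σ√T = 0.17 × 1.4142 = 0.2404
ln(S/K) + (r + σ²/2)T = ln(147/132) + (0.076 + 0.17²/2)·2 = 0.1076 + 0.1809 = 0.2885
d₁ = 0.2885 / 0.2404 = 1.2001 which rounds to 1.20
d₂ = d₁ − σ√T = 1.2001 − 0.2404 = 0.9597 which rounds to 0.96
e^(−rT) = e^(−0.076·2) = 0.8590
N(−d₂) = N(-0.96) = 0.1685;  N(−d₁) = N(-1.20) = 0.1151
P = 132·0.8590·0.1685 − 147·0.1151 = 19.1059 − 16.9197 = 2.1862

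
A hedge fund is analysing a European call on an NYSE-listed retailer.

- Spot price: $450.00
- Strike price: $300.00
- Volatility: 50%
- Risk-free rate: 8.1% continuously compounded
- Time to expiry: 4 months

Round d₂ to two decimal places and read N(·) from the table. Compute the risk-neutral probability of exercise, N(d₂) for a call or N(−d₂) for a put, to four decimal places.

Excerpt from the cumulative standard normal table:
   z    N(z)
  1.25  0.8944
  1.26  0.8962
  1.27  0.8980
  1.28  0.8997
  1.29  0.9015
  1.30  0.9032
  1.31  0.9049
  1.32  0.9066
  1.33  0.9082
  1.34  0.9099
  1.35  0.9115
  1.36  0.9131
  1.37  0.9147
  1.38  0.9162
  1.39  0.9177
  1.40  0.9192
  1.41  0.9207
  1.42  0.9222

0.9115

T = 0.3333;  σ√T = 0.2887
ln(S/K) + (r + σ²/2)T = ln(450/300) + (0.081 + 0.5²/2)·0.3333 = 0.4055 + 0.0687 = 0.4741
d₁ = 0.4741 / 0.2887 = 1.6424 which rounds to 1.64
d₂ = d₁ − σ√T = 1.6424 − 0.2887 = 1.3538 which rounds to 1.35
Pr(exercise) under Q = N(d₂) = 0.9115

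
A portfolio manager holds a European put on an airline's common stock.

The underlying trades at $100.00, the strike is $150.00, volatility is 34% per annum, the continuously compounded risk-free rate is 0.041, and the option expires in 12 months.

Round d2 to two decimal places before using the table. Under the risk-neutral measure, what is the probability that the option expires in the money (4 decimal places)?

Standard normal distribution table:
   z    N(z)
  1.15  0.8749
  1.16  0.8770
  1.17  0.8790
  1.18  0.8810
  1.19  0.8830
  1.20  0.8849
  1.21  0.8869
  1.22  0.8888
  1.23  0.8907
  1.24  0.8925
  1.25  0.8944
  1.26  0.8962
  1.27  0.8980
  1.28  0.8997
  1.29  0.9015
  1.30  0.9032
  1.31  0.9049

0.8925

σ√T = 0.34·√1 = 0.3400
d₁ = [ln(100/150) + (0.041 + 0.34²/2)·1] / 0.3400 = [-0.4055 + 0.0988] / 0.3400 = -0.9020 → -0.90
d₂ = d₁ − σ√T = -0.9020 − 0.3400 = -1.2420 → -1.24
Risk-neutral Pr[S_T < K] = N(−d₂) = N(1.24) = 0.8925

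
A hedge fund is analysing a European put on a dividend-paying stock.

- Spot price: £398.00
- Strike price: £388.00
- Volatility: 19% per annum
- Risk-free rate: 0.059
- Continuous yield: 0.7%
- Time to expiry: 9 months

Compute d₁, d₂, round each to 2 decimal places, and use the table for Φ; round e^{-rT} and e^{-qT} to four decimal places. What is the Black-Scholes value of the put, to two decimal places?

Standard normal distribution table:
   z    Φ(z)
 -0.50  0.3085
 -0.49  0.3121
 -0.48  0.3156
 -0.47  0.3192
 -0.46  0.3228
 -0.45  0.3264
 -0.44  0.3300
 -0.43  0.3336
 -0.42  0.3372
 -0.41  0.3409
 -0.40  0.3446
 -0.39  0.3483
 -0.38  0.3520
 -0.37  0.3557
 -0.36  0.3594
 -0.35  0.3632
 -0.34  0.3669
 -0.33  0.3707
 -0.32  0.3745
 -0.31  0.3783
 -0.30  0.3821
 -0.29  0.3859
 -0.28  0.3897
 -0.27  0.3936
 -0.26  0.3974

σ√T = 0.19·√0.75 = 0.1645
d₁ = [ln(398/388) + (0.059 − 0.007 + 0.19²/2)·0.75] / 0.1645 = [0.0254 + 0.0525] / 0.1645 = 0.4739 ≈ 0.47
d₂ = d₁ − σ√T = 0.4739 − 0.1645 = 0.3094 ≈ 0.31
e^(−qT) = e^(−0.007·0.75) = 0.9948;  e^(−rT) = e^(−0.059·0.75) = 0.9567
N(−d₂) = N(-0.31) = 0.3783;  N(−d₁) = N(-0.47) = 0.3192
P = 388·0.9567·0.3783 − 398·0.9948·0.3192 = 140.4248 − 126.3810 = 14.0438

£14.04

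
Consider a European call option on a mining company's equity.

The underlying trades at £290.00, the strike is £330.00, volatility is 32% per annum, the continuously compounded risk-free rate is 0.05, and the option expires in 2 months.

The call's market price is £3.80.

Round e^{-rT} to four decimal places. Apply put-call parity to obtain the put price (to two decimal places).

£41.06

exp(−rT) = exp(−0.05·0.1667) = 0.9917
Put-call parity: C − P = S − K·e^(−rT) = 290 − 330·0.9917 = 290 − 327.2610 = -37.2610
P = C − (C − P) = 3.80 − (-37.2610) = 41.0610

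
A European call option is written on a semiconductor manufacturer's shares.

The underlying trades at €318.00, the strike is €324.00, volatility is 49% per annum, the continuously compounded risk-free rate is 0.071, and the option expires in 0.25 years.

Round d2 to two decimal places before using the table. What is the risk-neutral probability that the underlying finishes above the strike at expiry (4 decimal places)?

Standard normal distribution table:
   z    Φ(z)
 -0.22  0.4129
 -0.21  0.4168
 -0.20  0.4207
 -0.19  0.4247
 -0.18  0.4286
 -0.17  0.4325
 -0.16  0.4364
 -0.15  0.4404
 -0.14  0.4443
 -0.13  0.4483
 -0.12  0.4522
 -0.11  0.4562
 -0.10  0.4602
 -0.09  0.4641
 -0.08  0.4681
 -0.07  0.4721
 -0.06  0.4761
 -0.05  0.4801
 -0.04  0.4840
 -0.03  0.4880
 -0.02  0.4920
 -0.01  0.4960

σ√T = 0.49·√0.25 = 0.2450
ln(S/K) + (r + σ²/2)T = ln(318/324) + (0.071 + 0.49²/2)·0.25 = -0.0187 + 0.0478 = 0.0291
d₁ = 0.0291 / 0.2450 = 0.1187 which rounds to 0.12
d₂ = d₁ − σ√T = 0.1187 − 0.2450 = -0.1263 which rounds to -0.13
Pr(exercise) under Q = N(d₂) = 0.4483

0.4483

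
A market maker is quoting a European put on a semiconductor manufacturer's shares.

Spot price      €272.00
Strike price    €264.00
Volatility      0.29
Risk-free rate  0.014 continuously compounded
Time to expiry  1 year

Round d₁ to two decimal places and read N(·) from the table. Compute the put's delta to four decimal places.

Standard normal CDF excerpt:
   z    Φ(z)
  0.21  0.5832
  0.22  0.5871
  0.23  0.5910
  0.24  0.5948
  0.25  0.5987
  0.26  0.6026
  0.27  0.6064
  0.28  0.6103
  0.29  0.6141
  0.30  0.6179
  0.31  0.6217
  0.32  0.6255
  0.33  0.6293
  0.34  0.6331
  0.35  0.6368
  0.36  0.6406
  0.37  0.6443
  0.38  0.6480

-0.3821

σ√T = 0.29·√1 = 0.2900
d₁ = [ln(272/264) + (0.014 + ½·0.29²)·1] / (σ√T) = (0.0299 + 0.0560) / 0.2900 = 0.2962 ⇒ 0.30
N(d₁) = N(0.30) = 0.6179
Δ_put = N(d₁) − 1 = 0.6179 − 1 = -0.3821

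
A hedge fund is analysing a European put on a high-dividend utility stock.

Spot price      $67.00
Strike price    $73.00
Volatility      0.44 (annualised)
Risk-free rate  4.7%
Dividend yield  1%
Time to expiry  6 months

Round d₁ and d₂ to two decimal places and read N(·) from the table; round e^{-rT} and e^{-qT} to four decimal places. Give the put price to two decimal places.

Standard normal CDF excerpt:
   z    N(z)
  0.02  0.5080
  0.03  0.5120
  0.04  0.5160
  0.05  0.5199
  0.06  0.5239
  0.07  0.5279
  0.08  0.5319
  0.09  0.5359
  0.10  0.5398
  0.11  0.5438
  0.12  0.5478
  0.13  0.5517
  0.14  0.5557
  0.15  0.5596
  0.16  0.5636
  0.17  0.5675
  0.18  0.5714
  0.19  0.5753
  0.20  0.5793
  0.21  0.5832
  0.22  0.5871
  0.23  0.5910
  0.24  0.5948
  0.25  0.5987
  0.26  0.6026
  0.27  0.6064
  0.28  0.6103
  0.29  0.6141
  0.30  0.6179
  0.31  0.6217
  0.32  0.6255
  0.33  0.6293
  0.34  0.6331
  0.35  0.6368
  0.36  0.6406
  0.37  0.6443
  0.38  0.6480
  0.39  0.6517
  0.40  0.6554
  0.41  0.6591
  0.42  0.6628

$11.02

T = 0.5;  σ√T = 0.3111
d₁ = [ln(67/73) + (0.047 − 0.01 + 0.44²/2)·0.5] / 0.3111 = [-0.0858 + 0.0669] / 0.3111 = -0.0606 → -0.06
d₂ = d₁ − σ√T = -0.0606 − 0.3111 = -0.3718 → -0.37
e^(−qT) = e^(−0.01·0.5) = 0.9950;  e^(−rT) = e^(−0.047·0.5) = 0.9768
P = 73·0.9768·N(0.37) − 67·0.9950·N(0.06) = 73·0.9768·0.6443 − 67·0.9950·0.5239 = 45.9427 − 34.9258 = 11.0169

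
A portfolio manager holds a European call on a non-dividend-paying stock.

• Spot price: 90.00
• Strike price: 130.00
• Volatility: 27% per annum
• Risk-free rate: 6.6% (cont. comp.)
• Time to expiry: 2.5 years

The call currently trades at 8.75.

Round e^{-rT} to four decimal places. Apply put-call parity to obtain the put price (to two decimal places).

28.98

e^(−rT) = e^(−0.066·2.5) = 0.8479
Put-call parity: C − P = S − K·e^(−rT) = 90 − 130·0.8479 = 90 − 110.2270 = -20.2270
P = C − (C − P) = 8.75 − (-20.2270) = 28.9770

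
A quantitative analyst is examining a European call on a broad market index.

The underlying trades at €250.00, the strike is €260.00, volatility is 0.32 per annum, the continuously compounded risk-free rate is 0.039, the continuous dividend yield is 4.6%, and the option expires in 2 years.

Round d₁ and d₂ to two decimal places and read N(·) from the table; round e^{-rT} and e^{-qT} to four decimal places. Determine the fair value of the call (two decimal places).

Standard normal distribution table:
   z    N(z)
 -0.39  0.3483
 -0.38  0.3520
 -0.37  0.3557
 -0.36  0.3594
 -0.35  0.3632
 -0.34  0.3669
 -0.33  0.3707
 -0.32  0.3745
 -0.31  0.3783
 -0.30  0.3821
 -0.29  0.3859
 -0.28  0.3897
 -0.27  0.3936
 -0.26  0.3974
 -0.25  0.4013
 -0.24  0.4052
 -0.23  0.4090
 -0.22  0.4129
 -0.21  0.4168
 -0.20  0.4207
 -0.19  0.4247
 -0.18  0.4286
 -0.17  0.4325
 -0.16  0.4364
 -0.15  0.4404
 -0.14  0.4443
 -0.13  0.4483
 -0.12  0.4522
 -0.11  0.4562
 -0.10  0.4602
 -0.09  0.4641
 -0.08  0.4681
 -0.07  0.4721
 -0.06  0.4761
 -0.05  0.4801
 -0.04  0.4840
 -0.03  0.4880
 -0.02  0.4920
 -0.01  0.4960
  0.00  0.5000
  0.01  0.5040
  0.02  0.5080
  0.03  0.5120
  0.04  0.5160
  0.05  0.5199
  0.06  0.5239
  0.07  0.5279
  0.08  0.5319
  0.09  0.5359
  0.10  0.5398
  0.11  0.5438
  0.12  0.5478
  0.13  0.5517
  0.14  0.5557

€35.76

T = 2;  σ√T = 0.4525
d₁ = [ln(250/260) + (0.039 − 0.046 + 0.32²/2)·2] / 0.4525 = [-0.0392 + 0.0884] / 0.4525 = 0.1087 which rounds to 0.11
d₂ = d₁ − σ√T = 0.1087 − 0.4525 = -0.3439 which rounds to -0.34
e^(−qT) = e^(−0.046·2) = 0.9121;  e^(−rT) = e^(−0.039·2) = 0.9250
C = 250·0.9121·N(0.11) − 260·0.9250·N(-0.34) = 250·0.9121·0.5438 − 260·0.9250·0.3669 = 124.0000 − 88.2395 = 35.7605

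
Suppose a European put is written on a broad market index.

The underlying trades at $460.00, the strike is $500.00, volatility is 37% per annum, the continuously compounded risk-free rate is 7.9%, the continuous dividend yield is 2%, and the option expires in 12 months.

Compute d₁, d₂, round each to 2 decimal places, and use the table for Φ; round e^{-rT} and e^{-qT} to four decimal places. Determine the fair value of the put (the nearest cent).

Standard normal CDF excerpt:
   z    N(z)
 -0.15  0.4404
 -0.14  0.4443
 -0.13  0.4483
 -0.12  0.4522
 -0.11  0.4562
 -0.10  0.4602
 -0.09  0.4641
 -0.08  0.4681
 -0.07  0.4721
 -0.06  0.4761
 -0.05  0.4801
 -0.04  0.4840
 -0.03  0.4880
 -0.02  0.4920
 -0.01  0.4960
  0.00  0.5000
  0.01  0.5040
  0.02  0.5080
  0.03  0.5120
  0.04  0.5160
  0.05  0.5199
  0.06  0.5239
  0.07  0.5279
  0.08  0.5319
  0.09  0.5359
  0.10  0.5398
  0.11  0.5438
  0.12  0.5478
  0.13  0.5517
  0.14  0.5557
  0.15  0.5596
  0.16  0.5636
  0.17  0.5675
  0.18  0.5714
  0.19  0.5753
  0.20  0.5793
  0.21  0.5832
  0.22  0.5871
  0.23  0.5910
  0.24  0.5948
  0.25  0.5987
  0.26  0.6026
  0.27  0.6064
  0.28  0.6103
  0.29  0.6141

T = 1;  σ√T = 0.3700
d₁ = [ln(460/500) + (0.079 − 0.02 + ½·0.37²)·1] / (σ√T) = (-0.0834 + 0.1275) / 0.3700 = 0.1191 → 0.12
d₂ = 0.1191 − 0.3700 = -0.2509 → -0.25
exp(−qT) = exp(−0.02·1) = 0.9802;  exp(−rT) = exp(−0.079·1) = 0.9240
P = 500·0.9240·N(0.25) − 460·0.9802·N(-0.12) = 500·0.9240·0.5987 − 460·0.9802·0.4522 = 276.5994 − 203.8934 = 72.7060

$72.71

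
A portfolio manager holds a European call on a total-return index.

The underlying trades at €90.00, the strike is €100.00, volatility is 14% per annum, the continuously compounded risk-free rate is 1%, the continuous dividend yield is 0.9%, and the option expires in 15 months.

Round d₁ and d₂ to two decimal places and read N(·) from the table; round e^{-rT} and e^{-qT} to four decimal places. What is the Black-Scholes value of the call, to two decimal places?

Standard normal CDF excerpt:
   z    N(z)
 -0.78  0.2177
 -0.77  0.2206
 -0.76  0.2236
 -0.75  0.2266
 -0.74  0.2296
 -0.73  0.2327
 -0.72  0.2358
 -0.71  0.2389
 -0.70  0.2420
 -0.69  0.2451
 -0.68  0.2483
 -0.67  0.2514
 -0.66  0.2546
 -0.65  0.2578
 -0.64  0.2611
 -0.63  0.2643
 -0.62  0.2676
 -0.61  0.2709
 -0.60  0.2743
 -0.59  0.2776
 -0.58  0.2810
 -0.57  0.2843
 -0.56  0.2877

€2.03

σ√T = 0.14 × 1.1180 = 0.1565
d₁ = [ln(90/100) + (0.01 − 0.009 + 0.14²/2)·1.25] / 0.1565 = [-0.1054 + 0.0135] / 0.1565 = -0.5869 → -0.59
d₂ = d₁ − σ√T = -0.5869 − 0.1565 = -0.7434 → -0.74
e^(−qT) = e^(−0.009·1.25) = 0.9888;  e^(−rT) = e^(−0.01·1.25) = 0.9876
N(d₁) = N(-0.59) = 0.2776;  N(d₂) = N(-0.74) = 0.2296
C = 90·0.9888·0.2776 − 100·0.9876·0.2296 = 24.7042 − 22.6753 = 2.0289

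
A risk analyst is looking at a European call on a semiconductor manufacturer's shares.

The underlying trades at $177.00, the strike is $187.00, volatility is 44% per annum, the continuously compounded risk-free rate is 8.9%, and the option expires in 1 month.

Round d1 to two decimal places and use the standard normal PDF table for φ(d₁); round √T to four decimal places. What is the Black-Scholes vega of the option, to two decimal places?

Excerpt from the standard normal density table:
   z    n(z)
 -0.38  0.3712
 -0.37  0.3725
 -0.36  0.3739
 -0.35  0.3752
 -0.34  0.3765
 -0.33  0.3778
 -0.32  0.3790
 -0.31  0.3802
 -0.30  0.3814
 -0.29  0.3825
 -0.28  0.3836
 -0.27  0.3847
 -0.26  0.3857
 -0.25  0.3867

19.43

σ√T = 0.44 × 0.2887 = 0.1270
ln(S/K) + (r + σ²/2)T = ln(177/187) + (0.089 + 0.44²/2)·0.08333 = -0.0550 + 0.0155 = -0.0395
d₁ = -0.0395 / 0.1270 = -0.3108 ≈ -0.31
√T = √0.08333 = 0.2887
φ(d₁) = φ(-0.31) = 0.3802
vega = S·φ(d₁)·√T = 177·0.3802·0.2887 = 19.4282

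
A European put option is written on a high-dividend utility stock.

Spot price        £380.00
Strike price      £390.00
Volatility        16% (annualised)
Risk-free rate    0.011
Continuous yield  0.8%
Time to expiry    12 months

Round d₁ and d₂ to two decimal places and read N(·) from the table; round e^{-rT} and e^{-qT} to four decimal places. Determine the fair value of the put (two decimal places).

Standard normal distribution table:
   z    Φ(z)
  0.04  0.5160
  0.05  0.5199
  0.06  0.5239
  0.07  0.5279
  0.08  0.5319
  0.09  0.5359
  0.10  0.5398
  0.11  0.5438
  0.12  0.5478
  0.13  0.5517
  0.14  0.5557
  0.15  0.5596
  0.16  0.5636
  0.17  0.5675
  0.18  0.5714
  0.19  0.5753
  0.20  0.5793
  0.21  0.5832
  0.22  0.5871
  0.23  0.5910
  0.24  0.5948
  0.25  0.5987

σ√T = 0.16·√1 = 0.1600
d₁ = [ln(380/390) + (0.011 − 0.008 + ½·0.16²)·1] / (σ√T) = (-0.0260 + 0.0158) / 0.1600 = -0.0636 ⇒ -0.06
d₂ = -0.0636 − 0.1600 = -0.2236 ⇒ -0.22
e^(−qT) = e^(−0.008·1) = 0.9920;  e^(−rT) = e^(−0.011·1) = 0.9891
N(−d₂) = N(0.22) = 0.5871;  N(−d₁) = N(0.06) = 0.5239
P = 390·0.9891·0.5871 − 380·0.9920·0.5239 = 226.4732 − 197.4893 = 28.9839

£28.98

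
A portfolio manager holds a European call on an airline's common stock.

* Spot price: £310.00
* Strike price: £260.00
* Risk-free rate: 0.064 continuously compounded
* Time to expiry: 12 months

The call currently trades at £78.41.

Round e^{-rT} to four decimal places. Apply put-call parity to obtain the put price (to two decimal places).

£12.29

exp(−rT) = exp(−0.064·1) = 0.9380
Put-call parity: C − P = S − K·e^(−rT) = 310 − 260·0.9380 = 310 − 243.8800 = 66.1200
P = C − (C − P) = 78.41 − (66.1200) = 12.2900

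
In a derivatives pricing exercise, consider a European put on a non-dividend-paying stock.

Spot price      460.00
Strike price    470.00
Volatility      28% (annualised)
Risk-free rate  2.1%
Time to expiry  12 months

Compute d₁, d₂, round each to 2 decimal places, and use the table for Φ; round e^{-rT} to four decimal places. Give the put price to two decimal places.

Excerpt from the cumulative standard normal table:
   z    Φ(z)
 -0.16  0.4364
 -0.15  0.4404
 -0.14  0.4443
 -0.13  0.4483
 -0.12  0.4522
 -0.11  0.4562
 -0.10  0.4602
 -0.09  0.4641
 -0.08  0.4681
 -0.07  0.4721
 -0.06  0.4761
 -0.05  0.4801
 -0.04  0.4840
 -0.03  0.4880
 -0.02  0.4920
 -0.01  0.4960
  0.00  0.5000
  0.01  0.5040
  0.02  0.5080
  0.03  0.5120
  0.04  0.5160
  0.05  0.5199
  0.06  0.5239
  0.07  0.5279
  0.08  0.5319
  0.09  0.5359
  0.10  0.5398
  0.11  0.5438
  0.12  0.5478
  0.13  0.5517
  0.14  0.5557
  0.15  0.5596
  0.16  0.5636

51.37

σ√T = 0.28 × 1.0000 = 0.2800
d₁ = [ln(460/470) + (0.021 + ½·0.28²)·1] / (σ√T) = (-0.0215 + 0.0602) / 0.2800 = 0.1382 → 0.14
d₂ = 0.1382 − 0.2800 = -0.1418 → -0.14
exp(−rT) = exp(−0.021·1) = 0.9792
N(−d₂) = N(0.14) = 0.5557;  N(−d₁) = N(-0.14) = 0.4443
P = 470·0.9792·0.5557 − 460·0.4443 = 255.7465 − 204.3780 = 51.3685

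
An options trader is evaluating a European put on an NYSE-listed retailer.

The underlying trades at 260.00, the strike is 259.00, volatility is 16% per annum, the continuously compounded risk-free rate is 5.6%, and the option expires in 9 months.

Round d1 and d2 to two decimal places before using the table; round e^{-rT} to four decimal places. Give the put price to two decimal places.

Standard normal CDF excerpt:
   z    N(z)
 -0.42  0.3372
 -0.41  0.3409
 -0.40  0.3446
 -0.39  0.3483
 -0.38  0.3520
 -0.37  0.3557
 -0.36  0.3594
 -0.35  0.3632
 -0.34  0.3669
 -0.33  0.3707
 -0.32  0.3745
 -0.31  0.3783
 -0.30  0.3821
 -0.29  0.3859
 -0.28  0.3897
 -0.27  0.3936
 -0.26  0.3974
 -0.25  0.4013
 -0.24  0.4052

9.10

T = 0.75;  σ√T = 0.1386
d₁ = [ln(260/259) + (0.056 + 0.16²/2)·0.75] / 0.1386 = [0.0039 + 0.0516] / 0.1386 = 0.4002 → 0.40
d₂ = d₁ − σ√T = 0.4002 − 0.1386 = 0.2616 → 0.26
exp(−rT) = exp(−0.056·0.75) = 0.9589
P = 259·0.9589·N(-0.26) − 260·N(-0.40) = 259·0.9589·0.3974 − 260·0.3446 = 98.6963 − 89.5960 = 9.1003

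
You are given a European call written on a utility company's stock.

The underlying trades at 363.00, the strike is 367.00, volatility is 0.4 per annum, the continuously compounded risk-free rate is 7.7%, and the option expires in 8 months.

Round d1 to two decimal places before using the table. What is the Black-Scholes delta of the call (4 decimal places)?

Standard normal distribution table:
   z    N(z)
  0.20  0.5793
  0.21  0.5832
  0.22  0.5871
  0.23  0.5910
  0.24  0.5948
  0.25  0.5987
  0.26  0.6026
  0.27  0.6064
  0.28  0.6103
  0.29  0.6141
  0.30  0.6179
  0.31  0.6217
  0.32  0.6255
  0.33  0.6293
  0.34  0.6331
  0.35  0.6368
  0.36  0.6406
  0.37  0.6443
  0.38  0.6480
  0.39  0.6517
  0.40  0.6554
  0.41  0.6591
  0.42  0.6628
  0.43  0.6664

0.6141

T = 0.6667;  σ√T = 0.3266
d₁ = [ln(363/367) + (0.077 + 0.4²/2)·0.6667] / 0.3266 = [-0.0110 + 0.1047] / 0.3266 = 0.2869 which rounds to 0.29
N(d₁) = N(0.29) = 0.6141
Δ_call = N(d₁) = 0.6141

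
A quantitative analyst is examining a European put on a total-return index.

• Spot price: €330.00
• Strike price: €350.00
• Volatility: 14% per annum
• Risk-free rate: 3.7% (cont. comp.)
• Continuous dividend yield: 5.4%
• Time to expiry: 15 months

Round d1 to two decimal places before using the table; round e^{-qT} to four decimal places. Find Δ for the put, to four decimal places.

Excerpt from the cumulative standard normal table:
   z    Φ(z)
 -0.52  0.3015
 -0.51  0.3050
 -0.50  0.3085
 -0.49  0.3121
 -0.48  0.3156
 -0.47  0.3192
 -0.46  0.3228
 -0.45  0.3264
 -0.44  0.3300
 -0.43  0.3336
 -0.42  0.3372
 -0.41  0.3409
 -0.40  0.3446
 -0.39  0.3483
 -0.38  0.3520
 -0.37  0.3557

σ√T = 0.14·√1.25 = 0.1565
d₁ = [ln(330/350) + (0.037 − 0.054 + 0.14²/2)·1.25] / 0.1565 = [-0.0588 − 0.0090] / 0.1565 = -0.4334 which rounds to -0.43
N(d₁) = N(-0.43) = 0.3336
Δ_put = exp(−qT)·(N(d₁) − 1) = 0.9347·(0.3336 − 1) = -0.6229

-0.6229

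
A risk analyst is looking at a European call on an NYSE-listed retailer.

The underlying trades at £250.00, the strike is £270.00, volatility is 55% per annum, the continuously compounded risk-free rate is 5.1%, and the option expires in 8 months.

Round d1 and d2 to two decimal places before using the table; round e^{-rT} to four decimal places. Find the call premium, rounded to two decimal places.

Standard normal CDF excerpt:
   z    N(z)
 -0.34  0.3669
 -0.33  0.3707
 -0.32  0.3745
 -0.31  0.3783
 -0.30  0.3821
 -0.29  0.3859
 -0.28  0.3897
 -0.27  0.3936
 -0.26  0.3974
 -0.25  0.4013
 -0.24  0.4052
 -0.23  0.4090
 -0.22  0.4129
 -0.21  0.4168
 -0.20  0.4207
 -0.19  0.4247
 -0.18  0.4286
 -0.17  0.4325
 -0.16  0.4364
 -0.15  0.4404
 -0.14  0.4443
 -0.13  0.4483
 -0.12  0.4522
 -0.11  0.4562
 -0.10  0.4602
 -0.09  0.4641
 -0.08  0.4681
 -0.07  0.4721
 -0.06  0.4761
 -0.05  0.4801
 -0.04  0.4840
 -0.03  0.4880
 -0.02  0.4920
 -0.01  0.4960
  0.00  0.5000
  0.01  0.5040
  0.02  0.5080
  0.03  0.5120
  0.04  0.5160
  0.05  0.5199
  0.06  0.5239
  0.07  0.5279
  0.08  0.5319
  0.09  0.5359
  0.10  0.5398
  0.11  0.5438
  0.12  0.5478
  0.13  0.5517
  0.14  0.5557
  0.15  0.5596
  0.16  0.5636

£40.19

T = 0.6667;  σ√T = 0.4491
ln(S/K) + (r + σ²/2)T = ln(250/270) + (0.051 + 0.55²/2)·0.6667 = -0.0770 + 0.1348 = 0.0579
d₁ = 0.0579 / 0.4491 = 0.1289 → 0.13
d₂ = d₁ − σ√T = 0.1289 − 0.4491 = -0.3202 → -0.32
e^(−rT) = e^(−0.051·0.6667) = 0.9666
N(d₁) = N(0.13) = 0.5517;  N(d₂) = N(-0.32) = 0.3745
C = 250·0.5517 − 270·0.9666·0.3745 = 137.9250 − 97.7378 = 40.1872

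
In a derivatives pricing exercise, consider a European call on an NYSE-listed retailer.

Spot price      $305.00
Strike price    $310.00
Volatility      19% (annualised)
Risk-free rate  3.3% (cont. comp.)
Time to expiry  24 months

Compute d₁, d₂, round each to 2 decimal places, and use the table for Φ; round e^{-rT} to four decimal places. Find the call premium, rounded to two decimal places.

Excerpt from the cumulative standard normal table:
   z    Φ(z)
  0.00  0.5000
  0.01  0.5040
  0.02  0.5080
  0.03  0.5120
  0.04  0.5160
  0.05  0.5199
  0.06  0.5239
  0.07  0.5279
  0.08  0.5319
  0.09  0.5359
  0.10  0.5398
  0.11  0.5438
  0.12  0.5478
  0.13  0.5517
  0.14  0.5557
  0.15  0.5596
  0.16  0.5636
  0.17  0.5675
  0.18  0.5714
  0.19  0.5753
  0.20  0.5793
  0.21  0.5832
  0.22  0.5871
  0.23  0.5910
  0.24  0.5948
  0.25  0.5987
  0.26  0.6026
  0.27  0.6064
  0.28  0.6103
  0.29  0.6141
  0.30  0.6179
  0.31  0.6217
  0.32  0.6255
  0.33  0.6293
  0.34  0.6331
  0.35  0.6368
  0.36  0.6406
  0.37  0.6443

$39.91

σ√T = 0.19 × 1.4142 = 0.2687
d₁ = [ln(305/310) + (0.033 + 0.19²/2)·2] / 0.2687 = [-0.0163 + 0.1021] / 0.2687 = 0.3195 ≈ 0.32
d₂ = d₁ − σ√T = 0.3195 − 0.2687 = 0.0508 ≈ 0.05
exp(−rT) = exp(−0.033·2) = 0.9361
N(d₁) = N(0.32) = 0.6255;  N(d₂) = N(0.05) = 0.5199
C = 305·0.6255 − 310·0.9361·0.5199 = 190.7775 − 150.8703 = 39.9072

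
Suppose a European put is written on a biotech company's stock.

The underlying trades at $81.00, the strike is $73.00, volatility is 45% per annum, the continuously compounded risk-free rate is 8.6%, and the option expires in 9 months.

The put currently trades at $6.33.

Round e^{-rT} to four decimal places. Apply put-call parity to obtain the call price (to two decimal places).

$18.89

exp(−rT) = exp(−0.086·0.75) = 0.9375
Put-call parity: C − P = S − K·e^(−rT) = 81 − 73·0.9375 = 81 − 68.4375 = 12.5625
C = P + (C − P) = 6.33 + (12.5625) = 18.8925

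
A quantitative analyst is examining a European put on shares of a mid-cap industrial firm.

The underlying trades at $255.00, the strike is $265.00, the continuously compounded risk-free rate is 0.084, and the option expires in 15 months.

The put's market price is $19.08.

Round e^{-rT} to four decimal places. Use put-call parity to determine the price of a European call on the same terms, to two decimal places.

exp(−rT) = exp(−0.084·1.25) = 0.9003
Put-call parity: C − P = S − K·e^(−rT) = 255 − 265·0.9003 = 255 − 238.5795 = 16.4205
C = P + (C − P) = 19.08 + (16.4205) = 35.5005

$35.50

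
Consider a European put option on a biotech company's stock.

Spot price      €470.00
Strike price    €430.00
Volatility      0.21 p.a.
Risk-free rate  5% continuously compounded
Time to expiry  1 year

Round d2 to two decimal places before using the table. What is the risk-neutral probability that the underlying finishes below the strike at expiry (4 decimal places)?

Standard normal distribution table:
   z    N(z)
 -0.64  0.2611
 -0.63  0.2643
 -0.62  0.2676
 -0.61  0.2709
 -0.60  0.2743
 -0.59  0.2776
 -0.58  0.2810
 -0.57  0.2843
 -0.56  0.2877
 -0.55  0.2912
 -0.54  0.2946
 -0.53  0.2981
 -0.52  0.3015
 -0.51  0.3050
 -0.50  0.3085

σ√T = 0.21 × 1.0000 = 0.2100
d₁ = [ln(470/430) + (0.05 + 0.21²/2)·1] / 0.2100 = [0.0889 + 0.0721] / 0.2100 = 0.7667 ≈ 0.77
d₂ = d₁ − σ√T = 0.7667 − 0.2100 = 0.5567 ≈ 0.56
Pr(exercise) under Q = N(−d₂) = N(-0.56) = 0.2877

0.2877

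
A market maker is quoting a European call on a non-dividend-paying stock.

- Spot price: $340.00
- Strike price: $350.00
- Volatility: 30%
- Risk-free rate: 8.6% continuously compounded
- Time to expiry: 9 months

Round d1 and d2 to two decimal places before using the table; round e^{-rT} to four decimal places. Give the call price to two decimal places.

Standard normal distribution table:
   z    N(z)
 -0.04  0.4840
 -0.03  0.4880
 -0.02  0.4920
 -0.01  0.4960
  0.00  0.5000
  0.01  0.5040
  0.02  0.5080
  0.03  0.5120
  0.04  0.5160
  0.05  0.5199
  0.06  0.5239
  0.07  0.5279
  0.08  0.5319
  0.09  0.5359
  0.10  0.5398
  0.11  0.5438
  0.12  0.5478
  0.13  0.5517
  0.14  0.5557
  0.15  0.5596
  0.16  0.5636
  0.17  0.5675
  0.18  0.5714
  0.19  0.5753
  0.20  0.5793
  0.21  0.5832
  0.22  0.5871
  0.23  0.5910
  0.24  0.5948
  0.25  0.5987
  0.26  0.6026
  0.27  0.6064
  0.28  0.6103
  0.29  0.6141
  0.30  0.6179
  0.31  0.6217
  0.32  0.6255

σ√T = 0.3·√0.75 = 0.2598
d₁ = [ln(340/350) + (0.086 + ½·0.3²)·0.75] / (σ√T) = (-0.0290 + 0.0983) / 0.2598 = 0.2666 ⇒ 0.27
d₂ = 0.2666 − 0.2598 = 0.0068 ⇒ 0.01
exp(−rT) = exp(−0.086·0.75) = 0.9375
N(d₁) = N(0.27) = 0.6064;  N(d₂) = N(0.01) = 0.5040
C = 340·0.6064 − 350·0.9375·0.5040 = 206.1760 − 165.3750 = 40.8010

$40.80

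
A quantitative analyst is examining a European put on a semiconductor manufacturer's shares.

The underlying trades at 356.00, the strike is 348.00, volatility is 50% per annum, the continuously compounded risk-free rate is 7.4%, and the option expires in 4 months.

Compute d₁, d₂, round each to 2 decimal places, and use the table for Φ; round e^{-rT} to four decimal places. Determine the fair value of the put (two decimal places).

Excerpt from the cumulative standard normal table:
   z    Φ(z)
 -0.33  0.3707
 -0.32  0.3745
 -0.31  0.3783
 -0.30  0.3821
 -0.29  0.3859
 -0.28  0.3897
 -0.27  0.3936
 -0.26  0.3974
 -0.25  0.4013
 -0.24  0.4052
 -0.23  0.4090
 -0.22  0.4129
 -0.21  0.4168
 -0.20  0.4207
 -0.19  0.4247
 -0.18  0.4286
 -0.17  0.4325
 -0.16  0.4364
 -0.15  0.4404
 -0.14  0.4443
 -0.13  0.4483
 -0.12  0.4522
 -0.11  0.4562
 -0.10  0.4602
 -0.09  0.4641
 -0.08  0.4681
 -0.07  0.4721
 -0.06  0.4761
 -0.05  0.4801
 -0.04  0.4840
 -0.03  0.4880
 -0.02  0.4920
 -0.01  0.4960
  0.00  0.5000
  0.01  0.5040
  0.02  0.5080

32.36

T = 0.3333;  σ√T = 0.2887
d₁ = [ln(356/348) + (0.074 + 0.5²/2)·0.3333] / 0.2887 = [0.0227 + 0.0663] / 0.2887 = 0.3085 ⇒ 0.31
d₂ = d₁ − σ√T = 0.3085 − 0.2887 = 0.0198 ⇒ 0.02
exp(−rT) = exp(−0.074·0.3333) = 0.9756
N(−d₂) = N(-0.02) = 0.4920;  N(−d₁) = N(-0.31) = 0.3783
P = 348·0.9756·0.4920 − 356·0.3783 = 167.0383 − 134.6748 = 32.3635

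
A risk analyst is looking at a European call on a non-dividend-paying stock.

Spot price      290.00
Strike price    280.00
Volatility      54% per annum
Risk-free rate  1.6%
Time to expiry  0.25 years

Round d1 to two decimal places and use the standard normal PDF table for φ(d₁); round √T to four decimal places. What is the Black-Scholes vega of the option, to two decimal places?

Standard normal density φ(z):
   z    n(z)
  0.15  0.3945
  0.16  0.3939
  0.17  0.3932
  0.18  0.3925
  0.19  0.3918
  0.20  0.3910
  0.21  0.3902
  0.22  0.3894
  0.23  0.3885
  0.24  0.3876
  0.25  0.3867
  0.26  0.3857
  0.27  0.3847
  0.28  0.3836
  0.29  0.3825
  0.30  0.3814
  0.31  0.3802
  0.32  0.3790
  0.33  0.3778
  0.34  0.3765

σ√T = 0.54 × 0.5000 = 0.2700
d₁ = [ln(290/280) + (0.016 + ½·0.54²)·0.25] / (σ√T) = (0.0351 + 0.0404) / 0.2700 = 0.2798 ≈ 0.28
√T = √0.25 = 0.5000
φ(d₁) = φ(0.28) = 0.3836
vega = S·φ(d₁)·√T = 290·0.3836·0.5000 = 55.6220

55.62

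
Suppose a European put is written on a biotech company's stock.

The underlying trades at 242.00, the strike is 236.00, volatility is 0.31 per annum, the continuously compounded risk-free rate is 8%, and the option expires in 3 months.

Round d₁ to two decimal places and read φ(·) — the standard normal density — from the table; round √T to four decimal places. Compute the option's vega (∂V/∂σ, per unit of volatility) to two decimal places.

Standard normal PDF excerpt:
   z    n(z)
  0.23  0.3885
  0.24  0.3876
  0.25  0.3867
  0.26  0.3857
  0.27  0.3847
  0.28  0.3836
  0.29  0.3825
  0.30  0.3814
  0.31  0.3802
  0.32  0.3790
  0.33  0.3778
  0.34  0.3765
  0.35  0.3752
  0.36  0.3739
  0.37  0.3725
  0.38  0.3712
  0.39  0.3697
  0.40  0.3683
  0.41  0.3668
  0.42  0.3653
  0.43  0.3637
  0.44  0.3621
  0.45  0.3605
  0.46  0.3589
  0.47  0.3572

45.07

σ√T = 0.31 × 0.5000 = 0.1550
d₁ = [ln(242/236) + (0.08 + 0.31²/2)·0.25] / 0.1550 = [0.0251 + 0.0320] / 0.1550 = 0.3685 ⇒ 0.37
√T = √0.25 = 0.5000
φ(d₁) = φ(0.37) = 0.3725
vega = S·φ(d₁)·√T = 242·0.3725·0.5000 = 45.0725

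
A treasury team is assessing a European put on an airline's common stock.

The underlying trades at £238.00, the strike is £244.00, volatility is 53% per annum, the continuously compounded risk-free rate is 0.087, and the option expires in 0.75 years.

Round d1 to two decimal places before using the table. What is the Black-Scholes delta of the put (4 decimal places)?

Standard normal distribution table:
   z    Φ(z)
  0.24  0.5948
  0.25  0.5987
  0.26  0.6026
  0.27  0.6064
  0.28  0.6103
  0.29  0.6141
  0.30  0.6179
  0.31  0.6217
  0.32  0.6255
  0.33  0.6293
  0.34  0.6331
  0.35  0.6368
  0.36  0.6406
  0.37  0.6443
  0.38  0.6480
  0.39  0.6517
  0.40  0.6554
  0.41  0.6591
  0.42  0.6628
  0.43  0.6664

-0.3745

σ√T = 0.53 × 0.8660 = 0.4590
ln(S/K) + (r + σ²/2)T = ln(238/244) + (0.087 + 0.53²/2)·0.75 = -0.0249 + 0.1706 = 0.1457
d₁ = 0.1457 / 0.4590 = 0.3174 ≈ 0.32
N(d₁) = N(0.32) = 0.6255
Δ_put = N(d₁) − 1 = 0.6255 − 1 = -0.3745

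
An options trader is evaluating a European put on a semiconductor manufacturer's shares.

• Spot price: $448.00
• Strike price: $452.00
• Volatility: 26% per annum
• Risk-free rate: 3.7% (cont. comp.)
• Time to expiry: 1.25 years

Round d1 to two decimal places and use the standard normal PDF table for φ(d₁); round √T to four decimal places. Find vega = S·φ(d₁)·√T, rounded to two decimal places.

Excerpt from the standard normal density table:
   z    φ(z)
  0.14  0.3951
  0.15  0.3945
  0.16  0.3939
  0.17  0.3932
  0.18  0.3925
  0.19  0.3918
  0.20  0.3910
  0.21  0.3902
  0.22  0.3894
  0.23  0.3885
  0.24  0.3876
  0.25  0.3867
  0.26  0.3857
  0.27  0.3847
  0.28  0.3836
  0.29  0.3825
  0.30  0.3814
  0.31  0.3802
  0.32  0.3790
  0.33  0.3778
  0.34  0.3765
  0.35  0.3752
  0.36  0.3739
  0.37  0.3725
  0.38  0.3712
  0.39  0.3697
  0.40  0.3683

192.68

σ√T = 0.26·√1.25 = 0.2907
d₁ = [ln(448/452) + (0.037 + 0.26²/2)·1.25] / 0.2907 = [-0.0089 + 0.0885] / 0.2907 = 0.2739 ≈ 0.27
√T = √1.25 = 1.1180
φ(d₁) = φ(0.27) = 0.3847
vega = S·φ(d₁)·√T = 448·0.3847·1.1180 = 192.6824
(Call and put vega coincide under Black-Scholes.)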